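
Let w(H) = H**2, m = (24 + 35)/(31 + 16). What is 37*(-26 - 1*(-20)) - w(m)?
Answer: -493879/2209 ≈ -223.58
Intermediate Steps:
m = 59/47 ≈ 1.2553
37*(-26 - 1*(-20)) - w(m) = 37*(-26 - 1*(-20)) - (59/47)**2 = 37*(-26 + 20) - 1*3481/2209 = 37*(-6) - 3481/2209 = -222 - 3481/2209 = -493879/2209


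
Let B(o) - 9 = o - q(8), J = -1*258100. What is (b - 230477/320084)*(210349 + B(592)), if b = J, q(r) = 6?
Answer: -4356727204009472/80021 ≈ -5.4445e+10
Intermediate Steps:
J = -258100
B(o) = 3 + o (B(o) = 9 + (o - 1*6) = 9 + (o - 6) = 9 + (-6 + o) = 3 + o)
b = -258100
(b - 230477/320084)*(210349 + B(592)) = (-258100 - 230477/320084)*(210349 + (3 + 592)) = (-258100 - 230477*1/320084)*(210349 + 595) = (-258100 - 230477/320084)*210944 = -82613910877/320084*210944 = -4356727204009472/80021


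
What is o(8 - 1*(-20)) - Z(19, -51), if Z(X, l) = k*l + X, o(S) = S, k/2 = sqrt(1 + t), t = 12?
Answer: 9 + 102*sqrt(13) ≈ 376.77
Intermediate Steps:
k = 2*sqrt(13) (k = 2*sqrt(1 + 12) = 2*sqrt(13) ≈ 7.2111)
Z(X, l) = X + 2*l*sqrt(13) (Z(X, l) = (2*sqrt(13))*l + X = 2*l*sqrt(13) + X = X + 2*l*sqrt(13))
o(8 - 1*(-20)) - Z(19, -51) = (8 - 1*(-20)) - (19 + 2*(-51)*sqrt(13)) = (8 + 20) - (19 - 102*sqrt(13)) = 28 + (-19 + 102*sqrt(13)) = 9 + 102*sqrt(13)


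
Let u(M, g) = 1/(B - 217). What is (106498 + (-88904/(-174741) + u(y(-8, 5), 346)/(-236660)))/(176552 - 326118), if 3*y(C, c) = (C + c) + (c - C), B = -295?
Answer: -2254930519296440981/3166813713410027520 ≈ -0.71205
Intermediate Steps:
y(C, c) = 2*c/3 (y(C, c) = ((C + c) + (c - C))/3 = (2*c)/3 = 2*c/3)
u(M, g) = -1/512 (u(M, g) = 1/(-295 - 217) = 1/(-512) = -1/512)
(106498 + (-88904/(-174741) + u(y(-8, 5), 346)/(-236660)))/(176552 - 326118) = (106498 + (-88904/(-174741) - 1/512/(-236660)))/(176552 - 326118) = (106498 + (-88904*(-1/174741) - 1/512*(-1/236660)))/(-149566) = (106498 + (88904/174741 + 1/121169920))*(-1/149566) = (106498 + 10772490742421/21173352990720)*(-1/149566) = (2254930519296440981/21173352990720)*(-1/149566) = -2254930519296440981/3166813713410027520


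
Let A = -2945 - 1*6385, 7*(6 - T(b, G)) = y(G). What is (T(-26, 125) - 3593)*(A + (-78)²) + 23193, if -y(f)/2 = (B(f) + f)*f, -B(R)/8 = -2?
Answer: -32755335/7 ≈ -4.6793e+6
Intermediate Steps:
B(R) = 16 (B(R) = -8*(-2) = 16)
y(f) = -2*f*(16 + f) (y(f) = -2*(16 + f)*f = -2*f*(16 + f))
T(b, G) = 6 + 2*G*(16 + G)/7 (T(b, G) = 6 - (-2)*G*(16 + G)/7 = 6 + 2*G*(16 + G)/7)
A = -9330 (A = -2945 - 6385 = -9330)
(T(-26, 125) - 3593)*(A + (-78)²) + 23193 = ((6 + (2/7)*125*(16 + 125)) - 3593)*(-9330 + (-78)²) + 23193 = ((6 + (2/7)*125*141) - 3593)*(-9330 + 6084) + 23193 = ((6 + 35250/7) - 3593)*(-3246) + 23193 = (35292/7 - 3593)*(-3246) + 23193 = (10141/7)*(-3246) + 23193 = -32917686/7 + 23193 = -32755335/7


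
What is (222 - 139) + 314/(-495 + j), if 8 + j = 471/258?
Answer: 3550379/43101 ≈ 82.373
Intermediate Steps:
j = -531/86 (j = -8 + 471/258 = -8 + 471*(1/258) = -8 + 157/86 = -531/86 ≈ -6.1744)
(222 - 139) + 314/(-495 + j) = (222 - 139) + 314/(-495 - 531/86) = 83 + 314/(-43101/86) = 83 + 314*(-86/43101) = 83 - 27004/43101 = 3550379/43101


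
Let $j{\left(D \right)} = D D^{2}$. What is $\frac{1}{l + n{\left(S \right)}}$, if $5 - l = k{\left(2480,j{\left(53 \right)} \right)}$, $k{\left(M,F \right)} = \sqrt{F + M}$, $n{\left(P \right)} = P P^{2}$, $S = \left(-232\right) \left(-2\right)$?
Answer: $\frac{99897349}{9979480337076444} + \frac{\sqrt{151357}}{9979480337076444} \approx 1.001 \cdot 10^{-8}$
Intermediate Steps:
$S = 464$
$j{\left(D \right)} = D^{3}$
$n{\left(P \right)} = P^{3}$
$l = 5 - \sqrt{151357}$ ($l = 5 - \sqrt{53^{3} + 2480} = 5 - \sqrt{148877 + 2480} = 5 - \sqrt{151357} \approx -384.05$)
$\frac{1}{l + n{\left(S \right)}} = \frac{1}{\left(5 - \sqrt{151357}\right) + 464^{3}} = \frac{1}{\left(5 - \sqrt{151357}\right) + 99897344} = \frac{1}{99897349 - \sqrt{151357}}$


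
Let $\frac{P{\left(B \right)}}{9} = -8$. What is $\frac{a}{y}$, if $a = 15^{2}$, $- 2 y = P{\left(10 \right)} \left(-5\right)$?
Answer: $- \frac{5}{4} \approx -1.25$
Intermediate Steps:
$P{\left(B \right)} = -72$ ($P{\left(B \right)} = 9 \left(-8\right) = -72$)
$y = -180$ ($y = - \frac{\left(-72\right) \left(-5\right)}{2} = \left(- \frac{1}{2}\right) 360 = -180$)
$a = 225$
$\frac{a}{y} = \frac{225}{-180} = 225 \left(- \frac{1}{180}\right) = - \frac{5}{4}$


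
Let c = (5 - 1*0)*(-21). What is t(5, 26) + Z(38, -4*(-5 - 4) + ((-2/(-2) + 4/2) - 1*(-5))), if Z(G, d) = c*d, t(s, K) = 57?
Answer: -4563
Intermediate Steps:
c = -105 (c = (5 + 0)*(-21) = 5*(-21) = -105)
Z(G, d) = -105*d
t(5, 26) + Z(38, -4*(-5 - 4) + ((-2/(-2) + 4/2) - 1*(-5))) = 57 - 105*(-4*(-5 - 4) + ((-2/(-2) + 4/2) - 1*(-5))) = 57 - 105*(-4*(-9) + ((-2*(-½) + 4*(½)) + 5)) = 57 - 105*(36 + ((1 + 2) + 5)) = 57 - 105*(36 + (3 + 5)) = 57 - 105*(36 + 8) = 57 - 105*44 = 57 - 4620 = -4563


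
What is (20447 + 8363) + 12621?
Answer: 41431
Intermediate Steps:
(20447 + 8363) + 12621 = 28810 + 12621 = 41431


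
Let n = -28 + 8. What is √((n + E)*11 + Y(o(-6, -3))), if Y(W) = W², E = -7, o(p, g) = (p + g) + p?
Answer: 6*I*√2 ≈ 8.4853*I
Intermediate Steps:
o(p, g) = g + 2*p (o(p, g) = (g + p) + p = g + 2*p)
n = -20
√((n + E)*11 + Y(o(-6, -3))) = √((-20 - 7)*11 + (-3 + 2*(-6))²) = √(-27*11 + (-3 - 12)²) = √(-297 + (-15)²) = √(-297 + 225) = √(-72) = 6*I*√2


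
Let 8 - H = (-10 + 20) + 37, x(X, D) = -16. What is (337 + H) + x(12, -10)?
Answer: 282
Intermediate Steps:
H = -39 (H = 8 - ((-10 + 20) + 37) = 8 - (10 + 37) = 8 - 1*47 = 8 - 47 = -39)
(337 + H) + x(12, -10) = (337 - 39) - 16 = 298 - 16 = 282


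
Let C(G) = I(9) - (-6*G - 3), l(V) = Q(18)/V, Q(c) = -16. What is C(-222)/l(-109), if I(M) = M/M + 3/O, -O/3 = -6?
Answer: -868403/96 ≈ -9045.9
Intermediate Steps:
O = 18 (O = -3*(-6) = 18)
I(M) = 7/6 (I(M) = M/M + 3/18 = 1 + 3*(1/18) = 1 + ⅙ = 7/6)
l(V) = -16/V
C(G) = 25/6 + 6*G (C(G) = 7/6 - (-6*G - 3) = 7/6 - (-3 - 6*G) = 7/6 + (3 + 6*G) = 25/6 + 6*G)
C(-222)/l(-109) = (25/6 + 6*(-222))/((-16/(-109))) = (25/6 - 1332)/((-16*(-1/109))) = -7967/(6*16/109) = -7967/6*109/16 = -868403/96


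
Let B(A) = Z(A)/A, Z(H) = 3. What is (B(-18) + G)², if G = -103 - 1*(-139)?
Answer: 46225/36 ≈ 1284.0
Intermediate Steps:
B(A) = 3/A
G = 36 (G = -103 + 139 = 36)
(B(-18) + G)² = (3/(-18) + 36)² = (3*(-1/18) + 36)² = (-⅙ + 36)² = (215/6)² = 46225/36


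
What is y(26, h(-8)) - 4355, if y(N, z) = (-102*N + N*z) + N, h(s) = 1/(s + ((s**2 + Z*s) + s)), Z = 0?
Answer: -167531/24 ≈ -6980.5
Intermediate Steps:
h(s) = 1/(s**2 + 2*s) (h(s) = 1/(s + ((s**2 + 0*s) + s)) = 1/(s + ((s**2 + 0) + s)) = 1/(s + (s**2 + s)) = 1/(s + (s + s**2)) = 1/(s**2 + 2*s))
y(N, z) = -101*N + N*z
y(26, h(-8)) - 4355 = 26*(-101 + 1/((-8)*(2 - 8))) - 4355 = 26*(-101 - 1/8/(-6)) - 4355 = 26*(-101 - 1/8*(-1/6)) - 4355 = 26*(-101 + 1/48) - 4355 = 26*(-4847/48) - 4355 = -63011/24 - 4355 = -167531/24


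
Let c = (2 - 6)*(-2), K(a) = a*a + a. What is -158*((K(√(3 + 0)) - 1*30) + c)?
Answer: 3002 - 158*√3 ≈ 2728.3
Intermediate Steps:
K(a) = a + a² (K(a) = a² + a = a + a²)
c = 8 (c = -4*(-2) = 8)
-158*((K(√(3 + 0)) - 1*30) + c) = -158*((√(3 + 0)*(1 + √(3 + 0)) - 1*30) + 8) = -158*((√3*(1 + √3) - 30) + 8) = -158*((-30 + √3*(1 + √3)) + 8) = -158*(-22 + √3*(1 + √3)) = 3476 - 158*√3*(1 + √3)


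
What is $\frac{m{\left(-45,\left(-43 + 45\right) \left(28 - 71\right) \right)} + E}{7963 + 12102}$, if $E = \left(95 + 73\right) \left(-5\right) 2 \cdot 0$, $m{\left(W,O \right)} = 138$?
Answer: $\frac{138}{20065} \approx 0.0068776$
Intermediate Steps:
$E = 0$ ($E = 168 \left(\left(-10\right) 0\right) = 168 \cdot 0 = 0$)
$\frac{m{\left(-45,\left(-43 + 45\right) \left(28 - 71\right) \right)} + E}{7963 + 12102} = \frac{138 + 0}{7963 + 12102} = \frac{138}{20065}$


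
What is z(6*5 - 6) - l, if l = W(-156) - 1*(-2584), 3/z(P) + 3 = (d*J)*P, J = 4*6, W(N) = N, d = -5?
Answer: -2333309/961 ≈ -2428.0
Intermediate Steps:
J = 24
z(P) = 3/(-3 - 120*P) (z(P) = 3/(-3 + (-5*24)*P) = 3/(-3 - 120*P))
l = 2428 (l = -156 - 1*(-2584) = -156 + 2584 = 2428)
z(6*5 - 6) - l = 1/(-1 - 40*(6*5 - 6)) - 1*2428 = 1/(-1 - 40*(30 - 6)) - 2428 = 1/(-1 - 40*24) - 2428 = 1/(-1 - 960) - 2428 = 1/(-961) - 2428 = -1/961 - 2428 = -2333309/961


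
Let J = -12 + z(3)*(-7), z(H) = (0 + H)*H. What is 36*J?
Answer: -2700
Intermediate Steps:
z(H) = H² (z(H) = H*H = H²)
J = -75 (J = -12 + 3²*(-7) = -12 + 9*(-7) = -12 - 63 = -75)
36*J = 36*(-75) = -2700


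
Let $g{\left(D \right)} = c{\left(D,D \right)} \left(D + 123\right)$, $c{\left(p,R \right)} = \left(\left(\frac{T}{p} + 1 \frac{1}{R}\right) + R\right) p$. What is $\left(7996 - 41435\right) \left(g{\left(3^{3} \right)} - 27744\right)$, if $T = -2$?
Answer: $-2723807184$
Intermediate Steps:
$c{\left(p,R \right)} = p \left(R + \frac{1}{R} - \frac{2}{p}\right)$ ($c{\left(p,R \right)} = \left(\left(- \frac{2}{p} + 1 \frac{1}{R}\right) + R\right) p = \left(\left(- \frac{2}{p} + \frac{1}{R}\right) + R\right) p = \left(\left(\frac{1}{R} - \frac{2}{p}\right) + R\right) p = \left(R + \frac{1}{R} - \frac{2}{p}\right) p = p \left(R + \frac{1}{R} - \frac{2}{p}\right)$)
$g{\left(D \right)} = \left(-1 + D^{2}\right) \left(123 + D\right)$ ($g{\left(D \right)} = \left(-2 + D D + \frac{D}{D}\right) \left(D + 123\right) = \left(-2 + D^{2} + 1\right) \left(123 + D\right) = \left(-1 + D^{2}\right) \left(123 + D\right)$)
$\left(7996 - 41435\right) \left(g{\left(3^{3} \right)} - 27744\right) = \left(7996 - 41435\right) \left(\left(-1 + \left(3^{3}\right)^{2}\right) \left(123 + 3^{3}\right) - 27744\right) = - 33439 \left(\left(-1 + 27^{2}\right) \left(123 + 27\right) - 27744\right) = - 33439 \left(\left(-1 + 729\right) 150 - 27744\right) = - 33439 \left(728 \cdot 150 - 27744\right) = - 33439 \left(109200 - 27744\right) = \left(-33439\right) 81456 = -2723807184$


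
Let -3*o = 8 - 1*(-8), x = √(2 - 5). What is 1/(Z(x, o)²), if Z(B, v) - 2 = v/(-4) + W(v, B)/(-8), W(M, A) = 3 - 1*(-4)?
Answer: 576/3481 ≈ 0.16547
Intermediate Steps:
W(M, A) = 7 (W(M, A) = 3 + 4 = 7)
x = I*√3 (x = √(-3) = I*√3 ≈ 1.732*I)
o = -16/3 (o = -(8 - 1*(-8))/3 = -(8 + 8)/3 = -⅓*16 = -16/3 ≈ -5.3333)
Z(B, v) = 9/8 - v/4 (Z(B, v) = 2 + (v/(-4) + 7/(-8)) = 2 + (v*(-¼) + 7*(-⅛)) = 2 + (-v/4 - 7/8) = 2 + (-7/8 - v/4) = 9/8 - v/4)
1/(Z(x, o)²) = 1/((9/8 - ¼*(-16/3))²) = 1/((9/8 + 4/3)²) = 1/((59/24)²) = 1/(3481/576) = 576/3481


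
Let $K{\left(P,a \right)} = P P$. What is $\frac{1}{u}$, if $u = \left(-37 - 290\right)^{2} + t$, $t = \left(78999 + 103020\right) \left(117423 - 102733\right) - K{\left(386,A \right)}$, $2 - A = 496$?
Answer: $\frac{1}{2673817043} \approx 3.74 \cdot 10^{-10}$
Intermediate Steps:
$A = -494$ ($A = 2 - 496 = -494$)
$K{\left(P,a \right)} = P^{2}$
$t = 2673710114$ ($t = \left(78999 + 103020\right) \left(117423 - 102733\right) - 386^{2} = 182019 \cdot 14690 - 148996 = 2673859110 - 148996 = 2673710114$)
$u = 2673817043$ ($u = \left(-37 - 290\right)^{2} + 2673710114 = \left(-327\right)^{2} + 2673710114 = 106929 + 2673710114 = 2673817043$)
$\frac{1}{u} = \frac{1}{2673817043}$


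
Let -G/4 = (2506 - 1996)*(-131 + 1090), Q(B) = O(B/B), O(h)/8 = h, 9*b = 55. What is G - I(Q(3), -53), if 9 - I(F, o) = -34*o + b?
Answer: -17591048/9 ≈ -1.9546e+6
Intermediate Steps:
b = 55/9 (b = (⅑)*55 = 55/9 ≈ 6.1111)
O(h) = 8*h
Q(B) = 8 (Q(B) = 8*(B/B) = 8*1 = 8)
G = -1956360 (G = -4*(2506 - 1996)*(-131 + 1090) = -2040*959 = -4*489090 = -1956360)
I(F, o) = 26/9 + 34*o (I(F, o) = 9 - (-34*o + 55/9) = 9 - (55/9 - 34*o) = 9 + (-55/9 + 34*o) = 26/9 + 34*o)
G - I(Q(3), -53) = -1956360 - (26/9 + 34*(-53)) = -1956360 - (26/9 - 1802) = -1956360 - 1*(-16192/9) = -1956360 + 16192/9 = -17591048/9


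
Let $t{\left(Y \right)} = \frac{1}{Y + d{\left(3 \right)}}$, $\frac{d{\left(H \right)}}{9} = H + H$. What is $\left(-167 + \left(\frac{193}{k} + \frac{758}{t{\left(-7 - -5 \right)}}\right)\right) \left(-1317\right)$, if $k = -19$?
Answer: $- \frac{981873546}{19} \approx -5.1678 \cdot 10^{7}$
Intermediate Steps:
$d{\left(H \right)} = 18 H$ ($d{\left(H \right)} = 9 \left(H + H\right) = 9 \cdot 2 H = 18 H$)
$t{\left(Y \right)} = \frac{1}{54 + Y}$ ($t{\left(Y \right)} = \frac{1}{Y + 18 \cdot 3} = \frac{1}{Y + 54} = \frac{1}{54 + Y}$)
$\left(-167 + \left(\frac{193}{k} + \frac{758}{t{\left(-7 - -5 \right)}}\right)\right) \left(-1317\right) = \left(-167 + \left(\frac{193}{-19} + \frac{758}{\frac{1}{54 - 2}}\right)\right) \left(-1317\right) = \left(-167 + \left(193 \left(- \frac{1}{19}\right) + \frac{758}{\frac{1}{54 + \left(-7 + 5\right)}}\right)\right) \left(-1317\right) = \left(-167 - \left(\frac{193}{19} - \frac{758}{\frac{1}{54 - 2}}\right)\right) \left(-1317\right) = \left(-167 - \left(\frac{193}{19} - \frac{758}{\frac{1}{52}}\right)\right) \left(-1317\right) = \left(-167 - \left(\frac{193}{19} - 758 \frac{1}{\frac{1}{52}}\right)\right) \left(-1317\right) = \left(-167 + \left(- \frac{193}{19} + 758 \cdot 52\right)\right) \left(-1317\right) = \left(-167 + \left(- \frac{193}{19} + 39416\right)\right) \left(-1317\right) = \left(-167 + \frac{748711}{19}\right) \left(-1317\right) = \frac{745538}{19} \left(-1317\right) = - \frac{981873546}{19}$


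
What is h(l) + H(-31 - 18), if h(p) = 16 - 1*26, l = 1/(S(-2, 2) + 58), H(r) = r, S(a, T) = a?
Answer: -59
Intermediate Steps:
l = 1/56 (l = 1/(-2 + 58) = 1/56 ≈ 0.017857)
h(p) = -10 (h(p) = 16 - 26 = -10)
h(l) + H(-31 - 18) = -10 + (-31 - 18) = -10 - 49 = -59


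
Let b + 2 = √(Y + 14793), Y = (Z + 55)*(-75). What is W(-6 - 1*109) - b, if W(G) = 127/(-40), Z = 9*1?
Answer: -47/40 - √9993 ≈ -101.14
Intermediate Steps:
Z = 9
Y = -4800 (Y = (9 + 55)*(-75) = 64*(-75) = -4800)
b = -2 + √9993 (b = -2 + √(-4800 + 14793) = -2 + √9993 ≈ 97.965)
W(G) = -127/40 (W(G) = 127*(-1/40) = -127/40)
W(-6 - 1*109) - b = -127/40 - (-2 + √9993) = -127/40 + (2 - √9993) = -47/40 - √9993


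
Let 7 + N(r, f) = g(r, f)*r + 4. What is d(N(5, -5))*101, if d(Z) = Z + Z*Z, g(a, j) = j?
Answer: 76356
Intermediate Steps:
N(r, f) = -3 + f*r (N(r, f) = -7 + (f*r + 4) = -7 + (4 + f*r) = -3 + f*r)
d(Z) = Z + Z²
d(N(5, -5))*101 = ((-3 - 5*5)*(1 + (-3 - 5*5)))*101 = ((-3 - 25)*(1 + (-3 - 25)))*101 = -28*(1 - 28)*101 = -28*(-27)*101 = 756*101 = 76356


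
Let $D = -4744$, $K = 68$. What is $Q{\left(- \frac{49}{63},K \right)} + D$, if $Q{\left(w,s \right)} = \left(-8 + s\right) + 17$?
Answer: $-4667$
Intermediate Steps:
$Q{\left(w,s \right)} = 9 + s$
$Q{\left(- \frac{49}{63},K \right)} + D = \left(9 + 68\right) - 4744 = 77 - 4744 = -4667$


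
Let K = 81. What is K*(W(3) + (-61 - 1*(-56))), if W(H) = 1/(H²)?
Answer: -396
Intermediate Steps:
W(H) = H⁻²
K*(W(3) + (-61 - 1*(-56))) = 81*(3⁻² + (-61 - 1*(-56))) = 81*(⅑ + (-61 + 56)) = 81*(⅑ - 5) = 81*(-44/9) = -396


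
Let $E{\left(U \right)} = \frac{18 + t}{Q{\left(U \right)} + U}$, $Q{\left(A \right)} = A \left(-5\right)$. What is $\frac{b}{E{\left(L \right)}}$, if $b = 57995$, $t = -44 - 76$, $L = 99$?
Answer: $\frac{3827670}{17} \approx 2.2516 \cdot 10^{5}$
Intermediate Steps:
$Q{\left(A \right)} = - 5 A$
$t = -120$ ($t = -44 - 76 = -120$)
$E{\left(U \right)} = \frac{51}{2 U}$ ($E{\left(U \right)} = \frac{18 - 120}{- 5 U + U} = - \frac{102}{\left(-4\right) U} = - 102 \left(- \frac{1}{4 U}\right) = \frac{51}{2 U}$)
$\frac{b}{E{\left(L \right)}} = \frac{57995}{\frac{51}{2} \cdot \frac{1}{99}} = \frac{57995}{\frac{17}{66}} = 57995 \cdot \frac{66}{17} = \frac{3827670}{17}$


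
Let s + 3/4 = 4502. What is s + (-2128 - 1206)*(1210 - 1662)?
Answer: 6045877/4 ≈ 1.5115e+6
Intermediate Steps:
s = 18005/4 (s = -¾ + 4502 = 18005/4 ≈ 4501.3)
s + (-2128 - 1206)*(1210 - 1662) = 18005/4 + (-2128 - 1206)*(1210 - 1662) = 18005/4 - 3334*(-452) = 18005/4 + 1506968 = 6045877/4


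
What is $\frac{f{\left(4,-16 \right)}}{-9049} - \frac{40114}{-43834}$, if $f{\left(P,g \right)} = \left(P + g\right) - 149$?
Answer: $\frac{5968530}{6397643} \approx 0.93293$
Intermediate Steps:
$f{\left(P,g \right)} = -149 + P + g$
$\frac{f{\left(4,-16 \right)}}{-9049} - \frac{40114}{-43834} = \frac{-149 + 4 - 16}{-9049} - \frac{40114}{-43834} = \left(-161\right) \left(- \frac{1}{9049}\right) - - \frac{647}{707} = \frac{161}{9049} + \frac{647}{707} = \frac{5968530}{6397643}$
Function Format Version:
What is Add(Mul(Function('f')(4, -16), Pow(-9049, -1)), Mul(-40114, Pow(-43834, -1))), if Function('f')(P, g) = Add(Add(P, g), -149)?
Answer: Rational(5968530, 6397643) ≈ 0.93293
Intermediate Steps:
Function('f')(P, g) = Add(-149, P, g)
Add(Mul(Function('f')(4, -16), Pow(-9049, -1)), Mul(-40114, Pow(-43834, -1))) = Add(Mul(Add(-149, 4, -16), Pow(-9049, -1)), Mul(-40114, Pow(-43834, -1))) = Add(Mul(-161, Rational(-1, 9049)), Mul(-40114, Rational(-1, 43834))) = Add(Rational(161, 9049), Rational(647, 707)) = Rational(5968530, 6397643)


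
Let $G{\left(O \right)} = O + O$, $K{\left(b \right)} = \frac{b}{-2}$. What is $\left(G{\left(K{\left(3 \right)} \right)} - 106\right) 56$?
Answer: $-6104$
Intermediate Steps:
$K{\left(b \right)} = - \frac{b}{2}$ ($K{\left(b \right)} = b \left(- \frac{1}{2}\right) = - \frac{b}{2}$)
$G{\left(O \right)} = 2 O$
$\left(G{\left(K{\left(3 \right)} \right)} - 106\right) 56 = \left(2 \left(\left(- \frac{1}{2}\right) 3\right) - 106\right) 56 = \left(2 \left(- \frac{3}{2}\right) - 106\right) 56 = \left(-3 - 106\right) 56 = \left(-109\right) 56 = -6104$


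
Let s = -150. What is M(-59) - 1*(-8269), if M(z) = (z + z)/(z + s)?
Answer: 1728339/209 ≈ 8269.6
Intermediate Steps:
M(z) = 2*z/(-150 + z) (M(z) = (z + z)/(z - 150) = (2*z)/(-150 + z) = 2*z/(-150 + z))
M(-59) - 1*(-8269) = 2*(-59)/(-150 - 59) - 1*(-8269) = 2*(-59)/(-209) + 8269 = 2*(-59)*(-1/209) + 8269 = 118/209 + 8269 = 1728339/209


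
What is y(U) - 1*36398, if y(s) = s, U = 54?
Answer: -36344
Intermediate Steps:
y(U) - 1*36398 = 54 - 1*36398 = 54 - 36398 = -36344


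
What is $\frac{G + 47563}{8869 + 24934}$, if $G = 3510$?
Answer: $\frac{4643}{3073} \approx 1.5109$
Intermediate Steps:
$\frac{G + 47563}{8869 + 24934} = \frac{3510 + 47563}{8869 + 24934} = \frac{51073}{33803} = 51073 \cdot \frac{1}{33803} = \frac{4643}{3073}$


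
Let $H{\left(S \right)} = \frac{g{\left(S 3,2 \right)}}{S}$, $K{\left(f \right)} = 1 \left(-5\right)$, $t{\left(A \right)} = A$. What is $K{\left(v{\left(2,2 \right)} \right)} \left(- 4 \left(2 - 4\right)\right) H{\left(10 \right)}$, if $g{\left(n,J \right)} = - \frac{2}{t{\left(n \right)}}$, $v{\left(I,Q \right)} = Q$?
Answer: $\frac{4}{15} \approx 0.26667$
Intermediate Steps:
$K{\left(f \right)} = -5$
$g{\left(n,J \right)} = - \frac{2}{n}$
$H{\left(S \right)} = - \frac{2}{3 S^{2}}$ ($H{\left(S \right)} = \frac{\left(-2\right) \frac{1}{S 3}}{S} = \frac{\left(-2\right) \frac{1}{3 S}}{S} = \frac{\left(- \frac{2}{3}\right) \frac{1}{S}}{S} = - \frac{2}{3 S^{2}}$)
$K{\left(v{\left(2,2 \right)} \right)} \left(- 4 \left(2 - 4\right)\right) H{\left(10 \right)} = - 5 \left(- 4 \left(2 - 4\right)\right) \left(- \frac{2}{3 \cdot 100}\right) = - 5 \left(\left(-4\right) \left(-2\right)\right) \left(\left(- \frac{2}{3}\right) \frac{1}{100}\right) = \left(-5\right) 8 \left(- \frac{1}{150}\right) = \left(-40\right) \left(- \frac{1}{150}\right) = \frac{4}{15}$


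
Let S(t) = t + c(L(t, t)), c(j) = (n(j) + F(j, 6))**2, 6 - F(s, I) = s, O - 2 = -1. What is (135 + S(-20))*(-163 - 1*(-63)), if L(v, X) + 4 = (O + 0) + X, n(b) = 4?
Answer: -120400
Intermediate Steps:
O = 1 (O = 2 - 1 = 1)
F(s, I) = 6 - s
L(v, X) = -3 + X (L(v, X) = -4 + ((1 + 0) + X) = -4 + (1 + X) = -3 + X)
c(j) = (10 - j)**2 (c(j) = (4 + (6 - j))**2 = (10 - j)**2)
S(t) = t + (-13 + t)**2 (S(t) = t + (-10 + (-3 + t))**2 = t + (-13 + t)**2)
(135 + S(-20))*(-163 - 1*(-63)) = (135 + (-20 + (-13 - 20)**2))*(-163 - 1*(-63)) = (135 + (-20 + (-33)**2))*(-163 + 63) = (135 + (-20 + 1089))*(-100) = (135 + 1069)*(-100) = 1204*(-100) = -120400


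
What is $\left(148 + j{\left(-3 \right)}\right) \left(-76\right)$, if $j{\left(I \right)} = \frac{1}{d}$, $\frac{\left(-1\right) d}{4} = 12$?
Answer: $- \frac{134957}{12} \approx -11246.0$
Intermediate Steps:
$d = -48$ ($d = \left(-4\right) 12 = -48$)
$j{\left(I \right)} = - \frac{1}{48}$ ($j{\left(I \right)} = \frac{1}{-48} = - \frac{1}{48}$)
$\left(148 + j{\left(-3 \right)}\right) \left(-76\right) = \left(148 - \frac{1}{48}\right) \left(-76\right) = \frac{7103}{48} \left(-76\right) = - \frac{134957}{12}$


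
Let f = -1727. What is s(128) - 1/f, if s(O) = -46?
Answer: -79441/1727 ≈ -45.999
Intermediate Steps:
s(128) - 1/f = -46 - 1/(-1727) = -46 - 1*(-1/1727) = -46 + 1/1727 = -79441/1727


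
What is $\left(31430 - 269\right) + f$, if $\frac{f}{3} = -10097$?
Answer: $870$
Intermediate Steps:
$f = -30291$ ($f = 3 \left(-10097\right) = -30291$)
$\left(31430 - 269\right) + f = \left(31430 - 269\right) - 30291 = 31161 - 30291 = 870$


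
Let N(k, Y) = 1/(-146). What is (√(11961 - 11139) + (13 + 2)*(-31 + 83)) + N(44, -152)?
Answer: 113879/146 + √822 ≈ 808.66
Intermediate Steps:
N(k, Y) = -1/146
(√(11961 - 11139) + (13 + 2)*(-31 + 83)) + N(44, -152) = (√(11961 - 11139) + (13 + 2)*(-31 + 83)) - 1/146 = (√822 + 15*52) - 1/146 = (√822 + 780) - 1/146 = (780 + √822) - 1/146 = 113879/146 + √822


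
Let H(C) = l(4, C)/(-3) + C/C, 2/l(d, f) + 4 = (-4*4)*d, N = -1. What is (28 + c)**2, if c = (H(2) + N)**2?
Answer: 84863263969/108243216 ≈ 784.01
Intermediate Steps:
l(d, f) = 2/(-4 - 16*d) (l(d, f) = 2/(-4 + (-4*4)*d) = 2/(-4 - 16*d))
H(C) = 103/102 (H(C) = -1/(2 + 8*4)/(-3) + C/C = -1/(2 + 32)*(-1/3) + 1 = -1/34*(-1/3) + 1 = 1/102 + 1 = 103/102)
c = 1/10404 (c = (103/102 - 1)**2 = (1/102)**2 = 1/10404 ≈ 9.6117e-5)
(28 + c)**2 = (28 + 1/10404)**2 = (291313/10404)**2 = 84863263969/108243216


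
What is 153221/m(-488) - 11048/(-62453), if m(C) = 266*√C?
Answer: 11048/62453 - 153221*I*√122/64904 ≈ 0.1769 - 26.075*I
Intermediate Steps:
153221/m(-488) - 11048/(-62453) = 153221/((266*√(-488))) - 11048/(-62453) = 153221/((266*(2*I*√122))) - 11048*(-1/62453) = 153221/((532*I*√122)) + 11048/62453 = 153221*(-I*√122/64904) + 11048/62453 = -153221*I*√122/64904 + 11048/62453 = 11048/62453 - 153221*I*√122/64904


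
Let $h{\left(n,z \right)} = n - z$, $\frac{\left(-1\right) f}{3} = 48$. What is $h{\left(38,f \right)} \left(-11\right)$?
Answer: $-2002$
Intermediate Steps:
$f = -144$ ($f = \left(-3\right) 48 = -144$)
$h{\left(38,f \right)} \left(-11\right) = \left(38 - -144\right) \left(-11\right) = \left(38 + 144\right) \left(-11\right) = 182 \left(-11\right) = -2002$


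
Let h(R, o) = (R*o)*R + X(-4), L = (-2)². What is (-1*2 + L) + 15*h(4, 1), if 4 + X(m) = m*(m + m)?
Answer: 662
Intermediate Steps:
L = 4
X(m) = -4 + 2*m² (X(m) = -4 + m*(m + m) = -4 + m*(2*m) = -4 + 2*m²)
h(R, o) = 28 + o*R² (h(R, o) = (R*o)*R + (-4 + 2*(-4)²) = o*R² + (-4 + 2*16) = o*R² + (-4 + 32) = o*R² + 28 = 28 + o*R²)
(-1*2 + L) + 15*h(4, 1) = (-1*2 + 4) + 15*(28 + 1*4²) = (-2 + 4) + 15*(28 + 1*16) = 2 + 15*(28 + 16) = 2 + 15*44 = 2 + 660 = 662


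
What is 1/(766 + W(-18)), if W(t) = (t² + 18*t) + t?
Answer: 1/748 ≈ 0.0013369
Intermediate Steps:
W(t) = t² + 19*t
1/(766 + W(-18)) = 1/(766 - 18*(19 - 18)) = 1/(766 - 18*1) = 1/(766 - 18) = 1/748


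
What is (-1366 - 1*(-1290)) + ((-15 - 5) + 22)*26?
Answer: -24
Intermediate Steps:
(-1366 - 1*(-1290)) + ((-15 - 5) + 22)*26 = (-1366 + 1290) + (-20 + 22)*26 = -76 + 2*26 = -76 + 52 = -24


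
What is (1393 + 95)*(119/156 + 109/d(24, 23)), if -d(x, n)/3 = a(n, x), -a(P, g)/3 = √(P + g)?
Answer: 14756/13 + 54064*√47/141 ≈ 3763.8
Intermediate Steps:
a(P, g) = -3*√(P + g)
d(x, n) = 9*√(n + x) (d(x, n) = -(-9)*√(n + x) = 9*√(n + x))
(1393 + 95)*(119/156 + 109/d(24, 23)) = (1393 + 95)*(119/156 + 109/((9*√(23 + 24)))) = 1488*(119*(1/156) + 109/((9*√47))) = 1488*(119/156 + 109*(√47/423)) = 1488*(119/156 + 109*√47/423) = 14756/13 + 54064*√47/141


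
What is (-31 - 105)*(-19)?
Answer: 2584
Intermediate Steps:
(-31 - 105)*(-19) = -136*(-19) = 2584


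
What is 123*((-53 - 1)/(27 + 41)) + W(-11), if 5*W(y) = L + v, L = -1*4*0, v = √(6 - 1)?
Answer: -3321/34 + √5/5 ≈ -97.229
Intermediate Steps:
v = √5 ≈ 2.2361
L = 0 (L = -4*0 = 0)
W(y) = √5/5 (W(y) = (0 + √5)/5 = √5/5)
123*((-53 - 1)/(27 + 41)) + W(-11) = 123*((-53 - 1)/(27 + 41)) + √5/5 = 123*(-54/68) + √5/5 = 123*(-54*1/68) + √5/5 = 123*(-27/34) + √5/5 = -3321/34 + √5/5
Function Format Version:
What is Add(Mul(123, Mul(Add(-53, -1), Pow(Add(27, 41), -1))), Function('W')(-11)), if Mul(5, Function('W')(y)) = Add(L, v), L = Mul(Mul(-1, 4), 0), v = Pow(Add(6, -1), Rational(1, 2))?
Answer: Add(Rational(-3321, 34), Mul(Rational(1, 5), Pow(5, Rational(1, 2)))) ≈ -97.229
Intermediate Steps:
v = Pow(5, Rational(1, 2)) ≈ 2.2361
L = 0 (L = Mul(-4, 0) = 0)
Function('W')(y) = Mul(Rational(1, 5), Pow(5, Rational(1, 2))) (Function('W')(y) = Mul(Rational(1, 5), Add(0, Pow(5, Rational(1, 2)))) = Mul(Rational(1, 5), Pow(5, Rational(1, 2))))
Add(Mul(123, Mul(Add(-53, -1), Pow(Add(27, 41), -1))), Function('W')(-11)) = Add(Mul(123, Mul(Add(-53, -1), Pow(Add(27, 41), -1))), Mul(Rational(1, 5), Pow(5, Rational(1, 2)))) = Add(Mul(123, Mul(-54, Pow(68, -1))), Mul(Rational(1, 5), Pow(5, Rational(1, 2)))) = Add(Mul(123, Mul(-54, Rational(1, 68))), Mul(Rational(1, 5), Pow(5, Rational(1, 2)))) = Add(Mul(123, Rational(-27, 34)), Mul(Rational(1, 5), Pow(5, Rational(1, 2)))) = Add(Rational(-3321, 34), Mul(Rational(1, 5), Pow(5, Rational(1, 2))))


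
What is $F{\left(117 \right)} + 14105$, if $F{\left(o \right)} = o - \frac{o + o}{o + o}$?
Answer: $14221$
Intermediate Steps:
$F{\left(o \right)} = -1 + o$ ($F{\left(o \right)} = o - \frac{2 o}{2 o} = o - 2 o \frac{1}{2 o} = o - 1 = -1 + o$)
$F{\left(117 \right)} + 14105 = \left(-1 + 117\right) + 14105 = 116 + 14105 = 14221$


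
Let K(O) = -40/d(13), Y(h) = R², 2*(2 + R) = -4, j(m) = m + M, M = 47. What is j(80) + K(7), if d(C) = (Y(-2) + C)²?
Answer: 106767/841 ≈ 126.95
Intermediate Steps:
j(m) = 47 + m (j(m) = m + 47 = 47 + m)
R = -4 (R = -2 + (½)*(-4) = -2 - 2 = -4)
Y(h) = 16 (Y(h) = (-4)² = 16)
d(C) = (16 + C)²
K(O) = -40/841 (K(O) = -40/(16 + 13)² = -40/(29²) = -40/841)
j(80) + K(7) = (47 + 80) - 40/841 = 127 - 40/841 = 106767/841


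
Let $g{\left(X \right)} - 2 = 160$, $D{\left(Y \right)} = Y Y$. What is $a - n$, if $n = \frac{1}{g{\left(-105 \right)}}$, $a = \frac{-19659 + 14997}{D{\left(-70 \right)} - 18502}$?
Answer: $\frac{123607}{367254} \approx 0.33657$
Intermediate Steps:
$D{\left(Y \right)} = Y^{2}$
$g{\left(X \right)} = 162$ ($g{\left(X \right)} = 2 + 160 = 162$)
$a = \frac{777}{2267}$ ($a = \frac{-19659 + 14997}{\left(-70\right)^{2} - 18502} = - \frac{4662}{4900 - 18502} = - \frac{4662}{-13602} = \left(-4662\right) \left(- \frac{1}{13602}\right) = \frac{777}{2267} \approx 0.34274$)
$n = \frac{1}{162} \approx 0.0061728$
$a - n = \frac{777}{2267} - \frac{1}{162} = \frac{123607}{367254}$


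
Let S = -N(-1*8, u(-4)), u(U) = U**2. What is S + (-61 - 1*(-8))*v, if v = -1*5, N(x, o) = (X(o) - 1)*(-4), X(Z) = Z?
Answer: 325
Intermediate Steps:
N(x, o) = 4 - 4*o (N(x, o) = (o - 1)*(-4) = (-1 + o)*(-4) = 4 - 4*o)
S = 60 (S = -(4 - 4*(-4)**2) = -(4 - 4*16) = -(4 - 64) = -1*(-60) = 60)
v = -5
S + (-61 - 1*(-8))*v = 60 + (-61 - 1*(-8))*(-5) = 60 + (-61 + 8)*(-5) = 60 - 53*(-5) = 60 + 265 = 325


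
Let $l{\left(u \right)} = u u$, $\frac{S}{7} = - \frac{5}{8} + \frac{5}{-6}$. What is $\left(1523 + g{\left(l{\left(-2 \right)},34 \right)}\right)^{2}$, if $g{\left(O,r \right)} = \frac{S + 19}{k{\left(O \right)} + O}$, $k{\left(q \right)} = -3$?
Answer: $\frac{1351518169}{576} \approx 2.3464 \cdot 10^{6}$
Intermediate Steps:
$S = - \frac{245}{24}$ ($S = 7 \left(- \frac{5}{8} + \frac{5}{-6}\right) = 7 \left(\left(-5\right) \frac{1}{8} + 5 \left(- \frac{1}{6}\right)\right) = 7 \left(- \frac{5}{8} - \frac{5}{6}\right) = 7 \left(- \frac{35}{24}\right) = - \frac{245}{24} \approx -10.208$)
$l{\left(u \right)} = u^{2}$
$g{\left(O,r \right)} = \frac{211}{24 \left(-3 + O\right)}$ ($g{\left(O,r \right)} = \frac{- \frac{245}{24} + 19}{-3 + O} = \frac{211}{24 \left(-3 + O\right)}$)
$\left(1523 + g{\left(l{\left(-2 \right)},34 \right)}\right)^{2} = \left(1523 + \frac{211}{24 \left(-3 + \left(-2\right)^{2}\right)}\right)^{2} = \left(1523 + \frac{211}{24 \left(-3 + 4\right)}\right)^{2} = \left(1523 + \frac{211}{24 \cdot 1}\right)^{2} = \left(1523 + \frac{211}{24} \cdot 1\right)^{2} = \left(1523 + \frac{211}{24}\right)^{2} = \left(\frac{36763}{24}\right)^{2} = \frac{1351518169}{576}$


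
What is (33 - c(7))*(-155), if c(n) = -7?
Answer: -6200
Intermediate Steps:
(33 - c(7))*(-155) = (33 - 1*(-7))*(-155) = (33 + 7)*(-155) = 40*(-155) = -6200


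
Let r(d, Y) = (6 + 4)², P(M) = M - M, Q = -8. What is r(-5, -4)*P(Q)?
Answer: 0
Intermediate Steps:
P(M) = 0
r(d, Y) = 100 (r(d, Y) = 10² = 100)
r(-5, -4)*P(Q) = 100*0 = 0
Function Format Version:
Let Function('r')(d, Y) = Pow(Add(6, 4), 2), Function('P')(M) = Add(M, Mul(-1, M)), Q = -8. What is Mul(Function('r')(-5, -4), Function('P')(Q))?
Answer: 0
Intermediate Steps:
Function('P')(M) = 0
Function('r')(d, Y) = 100 (Function('r')(d, Y) = Pow(10, 2) = 100)
Mul(Function('r')(-5, -4), Function('P')(Q)) = Mul(100, 0) = 0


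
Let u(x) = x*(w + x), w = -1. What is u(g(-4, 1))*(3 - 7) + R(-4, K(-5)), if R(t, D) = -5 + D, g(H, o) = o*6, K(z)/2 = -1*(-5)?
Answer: -115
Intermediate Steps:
K(z) = 10 (K(z) = 2*(-1*(-5)) = 2*5 = 10)
g(H, o) = 6*o
u(x) = x*(-1 + x)
u(g(-4, 1))*(3 - 7) + R(-4, K(-5)) = ((6*1)*(-1 + 6*1))*(3 - 7) + (-5 + 10) = (6*(-1 + 6))*(-4) + 5 = (6*5)*(-4) + 5 = 30*(-4) + 5 = -120 + 5 = -115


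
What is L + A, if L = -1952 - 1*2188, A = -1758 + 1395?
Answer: -4503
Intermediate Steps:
A = -363
L = -4140 (L = -1952 - 2188 = -4140)
L + A = -4140 - 363 = -4503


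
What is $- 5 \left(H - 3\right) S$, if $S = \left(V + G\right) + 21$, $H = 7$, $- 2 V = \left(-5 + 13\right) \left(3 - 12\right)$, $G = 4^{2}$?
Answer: $-1460$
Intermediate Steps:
$G = 16$
$V = 36$ ($V = - \frac{\left(-5 + 13\right) \left(3 - 12\right)}{2} = - \frac{8 \left(-9\right)}{2} = \left(- \frac{1}{2}\right) \left(-72\right) = 36$)
$S = 73$ ($S = \left(36 + 16\right) + 21 = 52 + 21 = 73$)
$- 5 \left(H - 3\right) S = - 5 \left(7 - 3\right) 73 = \left(-5\right) 4 \cdot 73 = \left(-20\right) 73 = -1460$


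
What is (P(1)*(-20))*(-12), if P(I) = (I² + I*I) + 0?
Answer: 480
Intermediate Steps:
P(I) = 2*I² (P(I) = (I² + I²) + 0 = 2*I² + 0 = 2*I²)
(P(1)*(-20))*(-12) = ((2*1²)*(-20))*(-12) = ((2*1)*(-20))*(-12) = (2*(-20))*(-12) = -40*(-12) = 480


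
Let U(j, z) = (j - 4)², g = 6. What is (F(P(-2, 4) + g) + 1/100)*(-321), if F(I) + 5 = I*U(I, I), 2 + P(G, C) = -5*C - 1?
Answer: 240813879/100 ≈ 2.4081e+6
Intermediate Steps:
P(G, C) = -3 - 5*C (P(G, C) = -2 + (-5*C - 1) = -2 + (-1 - 5*C) = -3 - 5*C)
U(j, z) = (-4 + j)²
F(I) = -5 + I*(-4 + I)²
(F(P(-2, 4) + g) + 1/100)*(-321) = ((-5 + ((-3 - 5*4) + 6)*(-4 + ((-3 - 5*4) + 6))²) + 1/100)*(-321) = ((-5 + ((-3 - 20) + 6)*(-4 + ((-3 - 20) + 6))²) + 1/100)*(-321) = ((-5 + (-23 + 6)*(-4 + (-23 + 6))²) + 1/100)*(-321) = ((-5 - 17*(-4 - 17)²) + 1/100)*(-321) = ((-5 - 17*(-21)²) + 1/100)*(-321) = ((-5 - 17*441) + 1/100)*(-321) = ((-5 - 7497) + 1/100)*(-321) = (-7502 + 1/100)*(-321) = -750199/100*(-321) = 240813879/100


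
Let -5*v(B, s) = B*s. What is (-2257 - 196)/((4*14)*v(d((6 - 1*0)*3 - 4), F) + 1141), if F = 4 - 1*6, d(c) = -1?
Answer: -12265/5593 ≈ -2.1929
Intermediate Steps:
F = -2 (F = 4 - 6 = -2)
v(B, s) = -B*s/5
(-2257 - 196)/((4*14)*v(d((6 - 1*0)*3 - 4), F) + 1141) = (-2257 - 196)/((4*14)*(-⅕*(-1)*(-2)) + 1141) = -2453/(56*(-⅖) + 1141) = -2453/(-112/5 + 1141) = -2453/5593/5 = -2453*5/5593 = -12265/5593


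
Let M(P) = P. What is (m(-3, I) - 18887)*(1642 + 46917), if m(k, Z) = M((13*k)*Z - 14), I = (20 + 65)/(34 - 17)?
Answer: -927282664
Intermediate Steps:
I = 5 (I = 85/17 = 85*(1/17) = 5)
m(k, Z) = -14 + 13*Z*k (m(k, Z) = (13*k)*Z - 14 = 13*Z*k - 14 = -14 + 13*Z*k)
(m(-3, I) - 18887)*(1642 + 46917) = ((-14 + 13*5*(-3)) - 18887)*(1642 + 46917) = ((-14 - 195) - 18887)*48559 = (-209 - 18887)*48559 = -19096*48559 = -927282664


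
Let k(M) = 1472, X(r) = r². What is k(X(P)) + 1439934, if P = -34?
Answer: 1441406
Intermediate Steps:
k(X(P)) + 1439934 = 1472 + 1439934 = 1441406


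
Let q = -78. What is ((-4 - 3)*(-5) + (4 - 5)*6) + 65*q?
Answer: -5041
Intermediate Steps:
((-4 - 3)*(-5) + (4 - 5)*6) + 65*q = ((-4 - 3)*(-5) + (4 - 5)*6) + 65*(-78) = (-7*(-5) - 1*6) - 5070 = (35 - 6) - 5070 = 29 - 5070 = -5041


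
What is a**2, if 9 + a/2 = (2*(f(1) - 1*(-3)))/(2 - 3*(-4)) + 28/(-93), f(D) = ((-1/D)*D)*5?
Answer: 155800324/423801 ≈ 367.63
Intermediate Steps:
f(D) = -5 (f(D) = -1*5 = -5)
a = -12482/651 (a = -18 + 2*((2*(-5 - 1*(-3)))/(2 - 3*(-4)) + 28/(-93)) = -18 + 2*((2*(-5 + 3))/(2 + 12) + 28*(-1/93)) = -18 + 2*((2*(-2))/14 - 28/93) = -18 + 2*(-4*1/14 - 28/93) = -18 + 2*(-2/7 - 28/93) = -18 + 2*(-382/651) = -18 - 764/651 = -12482/651 ≈ -19.174)
a**2 = (-12482/651)**2 = 155800324/423801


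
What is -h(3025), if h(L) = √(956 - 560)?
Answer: -6*√11 ≈ -19.900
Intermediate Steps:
h(L) = 6*√11 (h(L) = √396 = 6*√11)
-h(3025) = -6*√11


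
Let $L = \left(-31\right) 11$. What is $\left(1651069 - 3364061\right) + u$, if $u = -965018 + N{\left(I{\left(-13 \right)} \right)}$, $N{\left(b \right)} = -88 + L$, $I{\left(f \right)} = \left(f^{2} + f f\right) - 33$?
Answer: $-2678439$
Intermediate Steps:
$L = -341$
$I{\left(f \right)} = -33 + 2 f^{2}$ ($I{\left(f \right)} = \left(f^{2} + f^{2}\right) - 33 = 2 f^{2} - 33 = -33 + 2 f^{2}$)
$N{\left(b \right)} = -429$ ($N{\left(b \right)} = -88 - 341 = -429$)
$u = -965447$ ($u = -965018 - 429 = -965447$)
$\left(1651069 - 3364061\right) + u = \left(1651069 - 3364061\right) - 965447 = -1712992 - 965447 = -2678439$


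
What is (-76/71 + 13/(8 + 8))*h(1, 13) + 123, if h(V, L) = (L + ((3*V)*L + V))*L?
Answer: -62149/1136 ≈ -54.709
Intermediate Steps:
h(V, L) = L*(L + V + 3*L*V) (h(V, L) = (L + (3*L*V + V))*L = (L + (V + 3*L*V))*L = (L + V + 3*L*V)*L = L*(L + V + 3*L*V))
(-76/71 + 13/(8 + 8))*h(1, 13) + 123 = (-76/71 + 13/(8 + 8))*(13*(13 + 1 + 3*13*1)) + 123 = (-76*1/71 + 13/16)*(13*(13 + 1 + 39)) + 123 = (-76/71 + 13*(1/16))*(13*53) + 123 = (-76/71 + 13/16)*689 + 123 = -293/1136*689 + 123 = -201877/1136 + 123 = -62149/1136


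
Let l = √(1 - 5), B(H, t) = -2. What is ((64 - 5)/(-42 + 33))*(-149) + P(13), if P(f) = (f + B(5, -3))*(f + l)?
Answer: 10078/9 + 22*I ≈ 1119.8 + 22.0*I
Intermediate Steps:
l = 2*I (l = √(-4) = 2*I ≈ 2.0*I)
P(f) = (-2 + f)*(f + 2*I) (P(f) = (f - 2)*(f + 2*I) = (-2 + f)*(f + 2*I))
((64 - 5)/(-42 + 33))*(-149) + P(13) = ((64 - 5)/(-42 + 33))*(-149) + (13² - 4*I + 2*13*(-1 + I)) = (59/(-9))*(-149) + (169 - 4*I + (-26 + 26*I)) = (59*(-⅑))*(-149) + (143 + 22*I) = -59/9*(-149) + (143 + 22*I) = 8791/9 + (143 + 22*I) = 10078/9 + 22*I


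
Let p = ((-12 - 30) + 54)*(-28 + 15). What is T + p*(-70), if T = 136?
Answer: 11056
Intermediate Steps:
p = -156 (p = (-42 + 54)*(-13) = 12*(-13) = -156)
T + p*(-70) = 136 - 156*(-70) = 136 + 10920 = 11056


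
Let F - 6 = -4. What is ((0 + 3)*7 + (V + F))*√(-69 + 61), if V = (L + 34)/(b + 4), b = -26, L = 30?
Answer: 442*I*√2/11 ≈ 56.826*I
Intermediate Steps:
V = -32/11 (V = (30 + 34)/(-26 + 4) = 64/(-22) = 64*(-1/22) = -32/11 ≈ -2.9091)
F = 2 (F = 6 - 4 = 2)
((0 + 3)*7 + (V + F))*√(-69 + 61) = ((0 + 3)*7 + (-32/11 + 2))*√(-69 + 61) = (3*7 - 10/11)*√(-8) = (21 - 10/11)*(2*I*√2) = 221*(2*I*√2)/11 = 442*I*√2/11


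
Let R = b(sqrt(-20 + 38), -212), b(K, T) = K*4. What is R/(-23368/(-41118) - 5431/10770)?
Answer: 98409080*sqrt(2)/525213 ≈ 264.98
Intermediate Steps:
b(K, T) = 4*K
R = 12*sqrt(2) (R = 4*sqrt(-20 + 38) = 4*sqrt(18) = 4*(3*sqrt(2)) = 12*sqrt(2) ≈ 16.971)
R/(-23368/(-41118) - 5431/10770) = (12*sqrt(2))/(-23368/(-41118) - 5431/10770) = (12*sqrt(2))/(-23368*(-1/41118) - 5431*1/10770) = (12*sqrt(2))/(11684/20559 - 5431/10770) = (12*sqrt(2))/(1575639/24602270) = (12*sqrt(2))*(24602270/1575639) = 98409080*sqrt(2)/525213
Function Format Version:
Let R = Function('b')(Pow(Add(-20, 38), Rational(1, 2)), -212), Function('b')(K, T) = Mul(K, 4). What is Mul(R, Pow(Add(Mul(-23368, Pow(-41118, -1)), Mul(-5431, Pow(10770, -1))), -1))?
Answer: Mul(Rational(98409080, 525213), Pow(2, Rational(1, 2))) ≈ 264.98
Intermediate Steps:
Function('b')(K, T) = Mul(4, K)
R = Mul(12, Pow(2, Rational(1, 2))) (R = Mul(4, Pow(Add(-20, 38), Rational(1, 2))) = Mul(4, Pow(18, Rational(1, 2))) = Mul(4, Mul(3, Pow(2, Rational(1, 2)))) = Mul(12, Pow(2, Rational(1, 2))) ≈ 16.971)
Mul(R, Pow(Add(Mul(-23368, Pow(-41118, -1)), Mul(-5431, Pow(10770, -1))), -1)) = Mul(Mul(12, Pow(2, Rational(1, 2))), Pow(Add(Mul(-23368, Pow(-41118, -1)), Mul(-5431, Pow(10770, -1))), -1)) = Mul(Mul(12, Pow(2, Rational(1, 2))), Pow(Add(Mul(-23368, Rational(-1, 41118)), Mul(-5431, Rational(1, 10770))), -1)) = Mul(Mul(12, Pow(2, Rational(1, 2))), Pow(Add(Rational(11684, 20559), Rational(-5431, 10770)), -1)) = Mul(Mul(12, Pow(2, Rational(1, 2))), Pow(Rational(1575639, 24602270), -1)) = Mul(Mul(12, Pow(2, Rational(1, 2))), Rational(24602270, 1575639)) = Mul(Rational(98409080, 525213), Pow(2, Rational(1, 2)))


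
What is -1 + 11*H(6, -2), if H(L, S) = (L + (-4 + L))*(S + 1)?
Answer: -89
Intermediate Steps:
H(L, S) = (1 + S)*(-4 + 2*L) (H(L, S) = (-4 + 2*L)*(1 + S) = (1 + S)*(-4 + 2*L))
-1 + 11*H(6, -2) = -1 + 11*(-4 - 4*(-2) + 2*6 + 2*6*(-2)) = -1 + 11*(-4 + 8 + 12 - 24) = -1 + 11*(-8) = -1 - 88 = -89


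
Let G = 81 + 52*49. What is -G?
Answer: -2629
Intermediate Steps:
G = 2629 (G = 81 + 2548 = 2629)
-G = -1*2629 = -2629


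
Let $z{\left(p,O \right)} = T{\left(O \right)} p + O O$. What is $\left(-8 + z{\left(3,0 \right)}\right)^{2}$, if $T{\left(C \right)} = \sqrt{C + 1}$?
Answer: $25$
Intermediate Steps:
$T{\left(C \right)} = \sqrt{1 + C}$
$z{\left(p,O \right)} = O^{2} + p \sqrt{1 + O}$ ($z{\left(p,O \right)} = \sqrt{1 + O} p + O O = p \sqrt{1 + O} + O^{2} = O^{2} + p \sqrt{1 + O}$)
$\left(-8 + z{\left(3,0 \right)}\right)^{2} = \left(-8 + \left(0^{2} + 3 \sqrt{1 + 0}\right)\right)^{2} = \left(-8 + \left(0 + 3 \sqrt{1}\right)\right)^{2} = \left(-8 + \left(0 + 3 \cdot 1\right)\right)^{2} = \left(-8 + \left(0 + 3\right)\right)^{2} = \left(-8 + 3\right)^{2} = \left(-5\right)^{2} = 25$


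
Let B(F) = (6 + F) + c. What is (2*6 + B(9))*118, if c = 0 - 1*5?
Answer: 2596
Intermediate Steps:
c = -5 (c = 0 - 5 = -5)
B(F) = 1 + F (B(F) = (6 + F) - 5 = 1 + F)
(2*6 + B(9))*118 = (2*6 + (1 + 9))*118 = (12 + 10)*118 = 22*118 = 2596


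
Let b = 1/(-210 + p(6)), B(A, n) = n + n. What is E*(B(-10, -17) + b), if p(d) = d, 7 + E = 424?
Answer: -964243/68 ≈ -14180.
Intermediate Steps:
B(A, n) = 2*n
E = 417 (E = -7 + 424 = 417)
b = -1/204 (b = 1/(-210 + 6) = 1/(-204) = -1/204 ≈ -0.0049020)
E*(B(-10, -17) + b) = 417*(2*(-17) - 1/204) = 417*(-34 - 1/204) = 417*(-6937/204) = -964243/68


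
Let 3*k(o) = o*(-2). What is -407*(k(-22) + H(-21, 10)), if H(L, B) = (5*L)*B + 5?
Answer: 1258037/3 ≈ 4.1935e+5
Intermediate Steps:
H(L, B) = 5 + 5*B*L (H(L, B) = 5*B*L + 5 = 5 + 5*B*L)
k(o) = -2*o/3 (k(o) = (o*(-2))/3 = (-2*o)/3 = -2*o/3)
-407*(k(-22) + H(-21, 10)) = -407*(-⅔*(-22) + (5 + 5*10*(-21))) = -407*(44/3 + (5 - 1050)) = -407*(44/3 - 1045) = -407*(-3091/3) = 1258037/3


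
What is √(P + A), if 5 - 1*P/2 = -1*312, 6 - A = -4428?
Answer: 2*√1267 ≈ 71.190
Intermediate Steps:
A = 4434 (A = 6 - 1*(-4428) = 6 + 4428 = 4434)
P = 634 (P = 10 - (-2)*312 = 10 - 2*(-312) = 10 + 624 = 634)
√(P + A) = √(634 + 4434) = √5068 = 2*√1267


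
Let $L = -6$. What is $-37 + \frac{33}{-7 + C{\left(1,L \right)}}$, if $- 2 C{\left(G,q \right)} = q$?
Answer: $- \frac{181}{4} \approx -45.25$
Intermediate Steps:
$C{\left(G,q \right)} = - \frac{q}{2}$
$-37 + \frac{33}{-7 + C{\left(1,L \right)}} = -37 + \frac{33}{-7 - -3} = -37 + \frac{33}{-7 + 3} = -37 + \frac{33}{-4} = -37 + 33 \left(- \frac{1}{4}\right) = -37 - \frac{33}{4} = - \frac{181}{4}$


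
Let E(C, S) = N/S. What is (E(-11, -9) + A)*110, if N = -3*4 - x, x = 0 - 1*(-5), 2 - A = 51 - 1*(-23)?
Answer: -69410/9 ≈ -7712.2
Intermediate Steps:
A = -72 (A = 2 - (51 - 1*(-23)) = 2 - (51 + 23) = 2 - 1*74 = 2 - 74 = -72)
x = 5 (x = 0 + 5 = 5)
N = -17 (N = -3*4 - 1*5 = -12 - 5 = -17)
E(C, S) = -17/S
(E(-11, -9) + A)*110 = (-17/(-9) - 72)*110 = (-17*(-1/9) - 72)*110 = (17/9 - 72)*110 = -631/9*110 = -69410/9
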